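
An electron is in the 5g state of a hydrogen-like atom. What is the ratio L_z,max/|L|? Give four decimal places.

L_z,max/|L| = 0.8944

The 5g subshell has l = 4.
|L| = 2√5 ℏ ≈ 4.4721ℏ, while L_z,max = lℏ = 4ℏ.
L_z,max/|L| = 4/√20 = 0.8944.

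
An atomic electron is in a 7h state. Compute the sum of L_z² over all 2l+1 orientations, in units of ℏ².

For 7h, l = 5.
m_l runs from −5 to 5, i.e. {-5, -4, -3, -2, -1, 0, 1, 2, 3, 4, 5}.
Σ m_l² = 2·(1 + 4 + 9 + 16 + 25) = 110.

Σ(L_z)² = 110 ℏ²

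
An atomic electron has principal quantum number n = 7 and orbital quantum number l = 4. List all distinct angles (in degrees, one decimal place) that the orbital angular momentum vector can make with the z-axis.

θ ∈ {26.6°, 47.9°, 63.4°, 77.1°, 90.0°, 102.9°, 116.6°, 132.1°, 153.4°}

|L| = √(l(l+1)) ℏ = 2√5 ℏ.
cos θ = m_l/√20 for each m_l ∈ {-4, -3, -2, -1, 0, 1, 2, 3, 4}.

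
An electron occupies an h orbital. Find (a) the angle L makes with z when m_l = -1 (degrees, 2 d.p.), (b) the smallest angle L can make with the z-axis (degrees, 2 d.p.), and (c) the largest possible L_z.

For an h orbital, l = 5.
For m_l = -1: cos θ = -1/√30, θ ≈ 100.52°.
cos θ_min = 5/√30, so θ_min ≈ 24.09°.
L_z,max = lℏ = 5ℏ.

θ(m_l=-1) ≈ 100.52°; θ_min ≈ 24.09°; L_z,max = 5ℏ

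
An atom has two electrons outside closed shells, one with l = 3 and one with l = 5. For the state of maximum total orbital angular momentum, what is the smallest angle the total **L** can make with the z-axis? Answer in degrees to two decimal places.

L runs from |3 − 5| = 2 to 3 + 5 = 8.
So L can be 2, 3, 4, 5, 6, 7, 8.
The maximum is L = 8, with |L_tot| = ℏ√(8·9) = 6√2 ℏ.
The minimum angle with z is arccos(8/√72) ≈ 19.47°.

θ_min ≈ 19.47°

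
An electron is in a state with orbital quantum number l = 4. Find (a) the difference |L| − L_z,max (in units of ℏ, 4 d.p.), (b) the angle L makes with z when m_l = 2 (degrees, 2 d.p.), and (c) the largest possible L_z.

|L| − L_z,max = (2√5 − 4)ℏ ≈ 0.4721ℏ.
For m_l = 2: cos θ = 2/√20, θ ≈ 63.43°.
L_z,max = lℏ = 4ℏ.

|L|−L_z,max ≈ 0.4721ℏ; θ(m_l=2) ≈ 63.43°; L_z,max = 4ℏ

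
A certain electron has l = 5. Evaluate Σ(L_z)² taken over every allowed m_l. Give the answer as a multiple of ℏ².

Σ(L_z)² = 110 ℏ²

m_l runs from −5 to 5, i.e. {-5, -4, -3, -2, -1, 0, 1, 2, 3, 4, 5}.
Σ m_l² = 2·(1 + 4 + 9 + 16 + 25) = 110.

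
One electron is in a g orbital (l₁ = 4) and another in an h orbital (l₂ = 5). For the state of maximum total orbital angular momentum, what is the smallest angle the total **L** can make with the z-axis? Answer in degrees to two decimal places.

θ_min ≈ 18.43°

L runs from |4 − 5| = 1 to 4 + 5 = 9.
Allowed values: L = 1, 2, 3, 4, 5, 6, 7, 8, 9.
The maximum is L = 9, with |L_tot| = ℏ√(9·10) = 3√10 ℏ.
The minimum angle with z is arccos(9/√90) ≈ 18.43°.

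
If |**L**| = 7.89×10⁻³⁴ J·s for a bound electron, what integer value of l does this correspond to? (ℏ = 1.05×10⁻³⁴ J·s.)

l = 7

Dividing by ℏ: |L|/ℏ ≈ 7.514.
l(l+1) ≈ 7.514² ≈ 56.46, so l = 7.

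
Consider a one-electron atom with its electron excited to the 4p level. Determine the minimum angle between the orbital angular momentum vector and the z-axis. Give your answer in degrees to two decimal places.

The 4p level has l = 1.
|L|² = l(l+1)ℏ² = 2ℏ², so |L| = √2 ℏ.
The smallest angle corresponds to the largest L_z, i.e. m_l = l = 1, giving L_z = 1ℏ.
cos θ_min = 1/√2, so θ_min ≈ 45.00°.

θ_min ≈ 45.00°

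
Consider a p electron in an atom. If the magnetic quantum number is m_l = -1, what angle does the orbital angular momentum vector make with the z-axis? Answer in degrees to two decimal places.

θ ≈ 135.00°

For a p orbital, l = 1.
|L| = ℏ√(l(l+1)) = √2 ℏ.
L_z = m_l ℏ = −1ℏ.
cos θ = L_z/|L| = -1/√2, so θ ≈ 135.00°.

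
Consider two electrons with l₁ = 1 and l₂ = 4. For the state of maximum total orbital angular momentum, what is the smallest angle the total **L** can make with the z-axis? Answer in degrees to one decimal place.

Angular momentum addition gives L = |l₁ − l₂|, …, l₁ + l₂.
L ∈ {3, 4, 5}.
The maximum is L = 5, with |L_tot| = ℏ√(5·6) = √30 ℏ.
The minimum angle with z is arccos(5/√30) ≈ 24.1°.

θ_min ≈ 24.1°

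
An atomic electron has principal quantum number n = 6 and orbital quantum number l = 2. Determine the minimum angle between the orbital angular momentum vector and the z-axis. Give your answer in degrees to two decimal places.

θ_min ≈ 35.26°

|L| = √(l(l+1)) ℏ = √6 ℏ.
The smallest angle corresponds to the largest L_z, i.e. m_l = l = 2, giving L_z = 2ℏ.
cos θ_min = 2/√6, so θ_min ≈ 35.26°.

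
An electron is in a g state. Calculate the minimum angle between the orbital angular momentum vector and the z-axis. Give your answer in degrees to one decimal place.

θ_min ≈ 26.6°

For a g orbital, l = 4.
|L| = √(l(l+1)) ℏ = 2√5 ℏ.
The smallest angle corresponds to the largest L_z, i.e. m_l = l = 4, giving L_z = 4ℏ.
cos θ_min = 4/√20, so θ_min ≈ 26.6°.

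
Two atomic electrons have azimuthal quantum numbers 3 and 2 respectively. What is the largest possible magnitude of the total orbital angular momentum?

|L_tot|_max = √30 ℏ ≈ 5.477ℏ

The total orbital quantum number L ranges from |l₁ − l₂| to l₁ + l₂ in integer steps.
Allowed values: L = 1, 2, 3, 4, 5.
The largest magnitude corresponds to L = 5: |L_tot| = ℏ√(5·6) = √30 ℏ.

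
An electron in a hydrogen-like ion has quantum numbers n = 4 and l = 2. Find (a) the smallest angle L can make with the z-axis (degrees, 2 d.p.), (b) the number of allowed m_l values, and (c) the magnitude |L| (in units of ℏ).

θ_min ≈ 35.26°; 5 values; |L| = √6 ℏ ≈ 2.449ℏ

cos θ_min = 2/√6, so θ_min ≈ 35.26°.
There are 2l+1 = 5 values of m_l.
|L| = ℏ√(2·3) = √6 ℏ ≈ 2.449ℏ.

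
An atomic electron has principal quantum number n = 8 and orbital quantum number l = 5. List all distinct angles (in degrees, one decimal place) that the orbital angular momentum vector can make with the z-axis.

|L|² = l(l+1)ℏ² = 30ℏ², so |L| = √30 ℏ.
cos θ = m_l/√30 for each m_l ∈ {-5, -4, -3, -2, -1, 0, 1, 2, 3, 4, 5}.

θ ∈ {24.1°, 43.1°, 56.8°, 68.6°, 79.5°, 90.0°, 100.5°, 111.4°, 123.2°, 136.9°, 155.9°}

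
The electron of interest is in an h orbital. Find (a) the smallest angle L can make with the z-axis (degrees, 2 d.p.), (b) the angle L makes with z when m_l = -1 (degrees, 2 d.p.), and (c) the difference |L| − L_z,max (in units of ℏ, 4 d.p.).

θ_min ≈ 24.09°; θ(m_l=-1) ≈ 100.52°; |L|−L_z,max ≈ 0.4772ℏ

An h state has l = 5.
cos θ_min = 5/√30, so θ_min ≈ 24.09°.
For m_l = -1: cos θ = -1/√30, θ ≈ 100.52°.
|L| − L_z,max = (√30 − 5)ℏ ≈ 0.4772ℏ.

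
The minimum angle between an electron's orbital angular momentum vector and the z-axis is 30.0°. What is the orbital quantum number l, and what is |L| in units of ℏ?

cos θ_min = l/√(l(l+1)) = √(l/(l+1)), so l/(l+1) = cos²(30.0°) = 0.7500.
l = cos²θ/sin²θ ≈ 3.
Then |L| = ℏ√(3·4) = 2√3 ℏ.

l = 3, |L| = 2√3 ℏ ≈ 3.464ℏ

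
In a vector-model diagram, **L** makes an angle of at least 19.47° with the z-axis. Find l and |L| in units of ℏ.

At minimum angle, m_l = l, so cos θ = l/√(l(l+1)); cos²θ = l/(l+1) = 0.8889.
l = cos²θ/sin²θ ≈ 8.
Then |L| = ℏ√(8·9) = 6√2 ℏ.

l = 8, |L| = 6√2 ℏ ≈ 8.485ℏ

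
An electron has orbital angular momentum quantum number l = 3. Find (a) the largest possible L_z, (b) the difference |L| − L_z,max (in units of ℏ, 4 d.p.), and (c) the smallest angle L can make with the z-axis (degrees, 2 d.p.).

L_z,max = 3ℏ; |L|−L_z,max ≈ 0.4641ℏ; θ_min ≈ 30.00°

L_z,max = lℏ = 3ℏ.
|L| − L_z,max = (2√3 − 3)ℏ ≈ 0.4641ℏ.
cos θ_min = 3/√12, so θ_min ≈ 30.00°.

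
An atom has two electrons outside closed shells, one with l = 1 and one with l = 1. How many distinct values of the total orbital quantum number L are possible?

3

L runs from |1 − 1| = 0 to 1 + 1 = 2.
L ∈ {0, 1, 2}.
That is 3 values.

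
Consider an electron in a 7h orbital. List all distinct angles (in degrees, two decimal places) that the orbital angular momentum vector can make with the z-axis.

θ ∈ {24.09°, 43.09°, 56.79°, 68.58°, 79.48°, 90.00°, 100.52°, 111.42°, 123.21°, 136.91°, 155.91°}

For 7h, l = 5.
|L| = ℏ√(l(l+1)) = √30 ℏ.
cos θ = m_l/√30 for each m_l ∈ {-5, -4, -3, -2, -1, 0, 1, 2, 3, 4, 5}.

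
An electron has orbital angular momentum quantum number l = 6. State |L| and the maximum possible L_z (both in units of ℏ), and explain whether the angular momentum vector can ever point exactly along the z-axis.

No: L_z,max = 6ℏ < |L| = √42 ℏ ≈ 6.481ℏ

|L| = √42 ℏ ≈ 6.4807ℏ, while L_z,max = lℏ = 6ℏ.
Since |L| > L_z,max, the vector can never point exactly along z; the closest it comes is θ_min = arccos(6/√42) ≈ 22.2°.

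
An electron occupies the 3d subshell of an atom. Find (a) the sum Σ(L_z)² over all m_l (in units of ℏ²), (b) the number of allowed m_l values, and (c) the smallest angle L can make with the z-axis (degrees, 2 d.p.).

3d means n = 3, l = 2.
Σ m_l² = 10, so Σ(L_z)² = 10 ℏ².
There are 2l+1 = 5 values of m_l.
cos θ_min = 2/√6, so θ_min ≈ 35.26°.

Σ(L_z)² = 10 ℏ²; 5 values; θ_min ≈ 35.26°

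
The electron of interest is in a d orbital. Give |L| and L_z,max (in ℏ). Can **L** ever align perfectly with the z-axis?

The letter d corresponds to l = 2.
|L| = √6 ℏ ≈ 2.4495ℏ, while L_z,max = lℏ = 2ℏ.
Since |L| > L_z,max, the vector can never point exactly along z; the closest it comes is θ_min = arccos(2/√6) ≈ 35.3°.

No: L_z,max = 2ℏ < |L| = √6 ℏ ≈ 2.449ℏ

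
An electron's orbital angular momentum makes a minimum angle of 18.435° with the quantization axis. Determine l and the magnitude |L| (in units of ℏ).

cos²θ_min = l/(l+1) = 0.9000.
l = cos²θ/sin²θ ≈ 9.
Then |L| = ℏ√(9·10) = 3√10 ℏ.

l = 9, |L| = 3√10 ℏ ≈ 9.487ℏ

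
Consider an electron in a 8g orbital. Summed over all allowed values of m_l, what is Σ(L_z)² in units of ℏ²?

8g means n = 8, l = 4.
m_l runs from −4 to 4, i.e. {-4, -3, -2, -1, 0, 1, 2, 3, 4}.
Σ m_l² = 2·(1 + 4 + 9 + 16) = 60.

Σ(L_z)² = 60 ℏ²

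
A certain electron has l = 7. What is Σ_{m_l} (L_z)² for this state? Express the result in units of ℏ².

m_l runs from −7 to 7, i.e. {-7, -6, -5, -4, -3, -2, -1, 0, 1, 2, 3, 4, 5, 6, 7}.
Σ m_l² = l(l+1)(2l+1)/3 = 7·8·15/3 = 280.

Σ(L_z)² = 280 ℏ²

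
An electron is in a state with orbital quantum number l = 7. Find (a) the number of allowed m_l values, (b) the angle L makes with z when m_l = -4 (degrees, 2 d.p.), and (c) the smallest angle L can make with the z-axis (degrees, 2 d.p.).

15 values; θ(m_l=-4) ≈ 122.31°; θ_min ≈ 20.70°

There are 2l+1 = 15 values of m_l.
For m_l = -4: cos θ = -4/√56, θ ≈ 122.31°.
cos θ_min = 7/√56, so θ_min ≈ 20.70°.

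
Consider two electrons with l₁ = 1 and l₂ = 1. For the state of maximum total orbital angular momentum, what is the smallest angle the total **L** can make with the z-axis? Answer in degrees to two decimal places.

The total orbital quantum number L ranges from |l₁ − l₂| to l₁ + l₂ in integer steps.
Allowed values: L = 0, 1, 2.
The maximum is L = 2, with |L_tot| = ℏ√(2·3) = √6 ℏ.
The minimum angle with z is arccos(2/√6) ≈ 35.26°.

θ_min ≈ 35.26°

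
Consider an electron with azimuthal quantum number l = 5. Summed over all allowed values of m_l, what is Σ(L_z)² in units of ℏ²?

Σ(L_z)² = 110 ℏ²

m_l ∈ {-5, -4, -3, -2, -1, 0, 1, 2, 3, 4, 5}.
Σ m_l² = l(l+1)(2l+1)/3 = 5·6·11/3 = 110.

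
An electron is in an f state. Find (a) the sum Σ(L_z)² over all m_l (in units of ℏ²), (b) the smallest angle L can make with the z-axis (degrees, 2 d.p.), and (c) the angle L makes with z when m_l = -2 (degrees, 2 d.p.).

For an f orbital, l = 3.
Σ m_l² = 28, so Σ(L_z)² = 28 ℏ².
cos θ_min = 3/√12, so θ_min ≈ 30.00°.
For m_l = -2: cos θ = -2/√12, θ ≈ 125.26°.

Σ(L_z)² = 28 ℏ²; θ_min ≈ 30.00°; θ(m_l=-2) ≈ 125.26°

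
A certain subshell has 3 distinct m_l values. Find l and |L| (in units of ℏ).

l = 1, |L| = √2 ℏ ≈ 1.414ℏ

2l + 1 = 3 ⇒ l = 1.
Then |L| = √(l(l+1)) ℏ = √2 ℏ.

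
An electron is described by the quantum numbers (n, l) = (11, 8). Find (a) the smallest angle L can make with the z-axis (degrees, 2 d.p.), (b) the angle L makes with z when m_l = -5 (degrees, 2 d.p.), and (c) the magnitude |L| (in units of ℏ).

θ_min ≈ 19.47°; θ(m_l=-5) ≈ 126.10°; |L| = 6√2 ℏ ≈ 8.485ℏ

cos θ_min = 8/√72, so θ_min ≈ 19.47°.
For m_l = -5: cos θ = -5/√72, θ ≈ 126.10°.
|L| = ℏ√(8·9) = 6√2 ℏ ≈ 8.485ℏ.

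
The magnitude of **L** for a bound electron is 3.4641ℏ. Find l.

|L| = ℏ√(l(l+1)), so l(l+1) = 12.
The positive root is l = 3.

l = 3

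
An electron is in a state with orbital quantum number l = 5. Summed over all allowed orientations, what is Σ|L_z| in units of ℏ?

Σ|L_z| = 30 ℏ

m_l runs from −5 to 5, i.e. {-5, -4, -3, -2, -1, 0, 1, 2, 3, 4, 5}.
Σ|m_l| = 2·5(5+1)/2 = 30.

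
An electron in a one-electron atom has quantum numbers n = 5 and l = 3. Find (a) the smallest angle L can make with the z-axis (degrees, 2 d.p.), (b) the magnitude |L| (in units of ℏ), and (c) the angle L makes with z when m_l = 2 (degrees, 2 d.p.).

θ_min ≈ 30.00°; |L| = 2√3 ℏ ≈ 3.464ℏ; θ(m_l=2) ≈ 54.74°

cos θ_min = 3/√12, so θ_min ≈ 30.00°.
|L| = ℏ√(3·4) = 2√3 ℏ ≈ 3.464ℏ.
For m_l = 2: cos θ = 2/√12, θ ≈ 54.74°.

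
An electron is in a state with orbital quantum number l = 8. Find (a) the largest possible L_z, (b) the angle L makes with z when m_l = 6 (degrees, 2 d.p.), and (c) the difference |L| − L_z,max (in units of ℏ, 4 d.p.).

L_z,max = lℏ = 8ℏ.
For m_l = 6: cos θ = 6/√72, θ ≈ 45.00°.
|L| − L_z,max = (6√2 − 8)ℏ ≈ 0.4853ℏ.

L_z,max = 8ℏ; θ(m_l=6) ≈ 45.00°; |L|−L_z,max ≈ 0.4853ℏ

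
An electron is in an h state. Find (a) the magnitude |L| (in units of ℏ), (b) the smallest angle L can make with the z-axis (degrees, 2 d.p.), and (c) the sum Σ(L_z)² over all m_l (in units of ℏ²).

The letter h corresponds to l = 5.
|L| = ℏ√(5·6) = √30 ℏ ≈ 5.477ℏ.
cos θ_min = 5/√30, so θ_min ≈ 24.09°.
Σ m_l² = 110, so Σ(L_z)² = 110 ℏ².

|L| = √30 ℏ ≈ 5.477ℏ; θ_min ≈ 24.09°; Σ(L_z)² = 110 ℏ²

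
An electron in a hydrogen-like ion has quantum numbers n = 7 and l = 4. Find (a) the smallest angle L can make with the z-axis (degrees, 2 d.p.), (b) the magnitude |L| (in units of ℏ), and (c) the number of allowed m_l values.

cos θ_min = 4/√20, so θ_min ≈ 26.57°.
|L| = ℏ√(4·5) = 2√5 ℏ ≈ 4.472ℏ.
There are 2l+1 = 9 values of m_l.

θ_min ≈ 26.57°; |L| = 2√5 ℏ ≈ 4.472ℏ; 9 values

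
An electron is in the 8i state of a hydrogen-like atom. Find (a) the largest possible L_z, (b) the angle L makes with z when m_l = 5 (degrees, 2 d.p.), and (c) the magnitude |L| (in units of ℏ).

L_z,max = 6ℏ; θ(m_l=5) ≈ 39.51°; |L| = √42 ℏ ≈ 6.481ℏ

For 8i, l = 6.
L_z,max = lℏ = 6ℏ.
For m_l = 5: cos θ = 5/√42, θ ≈ 39.51°.
|L| = ℏ√(6·7) = √42 ℏ ≈ 6.481ℏ.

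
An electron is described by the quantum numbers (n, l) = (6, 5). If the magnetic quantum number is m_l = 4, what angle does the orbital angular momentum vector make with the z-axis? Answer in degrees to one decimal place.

|L| = √(l(l+1)) ℏ = √30 ℏ.
L_z = m_l ℏ = 4ℏ.
cos θ = L_z/|L| = 4/√30, so θ ≈ 43.1°.

θ ≈ 43.1°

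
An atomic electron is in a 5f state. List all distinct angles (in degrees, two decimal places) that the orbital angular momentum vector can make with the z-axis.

θ ∈ {30.00°, 54.74°, 73.22°, 90.00°, 106.78°, 125.26°, 150.00°}

5f means n = 5, l = 3.
|L| = √(l(l+1)) ℏ = 2√3 ℏ.
cos θ = m_l/√12 for each m_l ∈ {-3, -2, -1, 0, 1, 2, 3}.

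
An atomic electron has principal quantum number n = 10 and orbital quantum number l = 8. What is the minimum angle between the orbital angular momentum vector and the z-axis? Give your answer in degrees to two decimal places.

|L| = ℏ√(l(l+1)) = 6√2 ℏ.
The smallest angle corresponds to the largest L_z, i.e. m_l = l = 8, giving L_z = 8ℏ.
cos θ_min = 8/√72, so θ_min ≈ 19.47°.

θ_min ≈ 19.47°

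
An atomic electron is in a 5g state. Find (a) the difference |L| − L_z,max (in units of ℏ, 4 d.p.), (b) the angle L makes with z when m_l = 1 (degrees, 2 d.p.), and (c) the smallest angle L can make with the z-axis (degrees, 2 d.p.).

|L|−L_z,max ≈ 0.4721ℏ; θ(m_l=1) ≈ 77.08°; θ_min ≈ 26.57°

The 5g subshell has l = 4.
|L| − L_z,max = (2√5 − 4)ℏ ≈ 0.4721ℏ.
For m_l = 1: cos θ = 1/√20, θ ≈ 77.08°.
cos θ_min = 4/√20, so θ_min ≈ 26.57°.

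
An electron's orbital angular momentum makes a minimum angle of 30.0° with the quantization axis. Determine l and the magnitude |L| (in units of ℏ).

l = 3, |L| = 2√3 ℏ ≈ 3.464ℏ

cos θ_min = l/√(l(l+1)) = √(l/(l+1)), so l/(l+1) = cos²(30.0°) = 0.7500.
Solving: l = 3.
Then |L| = ℏ√(3·4) = 2√3 ℏ.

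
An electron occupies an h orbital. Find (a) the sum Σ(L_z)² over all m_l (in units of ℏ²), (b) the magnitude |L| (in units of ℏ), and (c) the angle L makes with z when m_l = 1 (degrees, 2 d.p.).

Σ(L_z)² = 110 ℏ²; |L| = √30 ℏ ≈ 5.477ℏ; θ(m_l=1) ≈ 79.48°

An h state has l = 5.
Σ m_l² = 110, so Σ(L_z)² = 110 ℏ².
|L| = ℏ√(5·6) = √30 ℏ ≈ 5.477ℏ.
For m_l = 1: cos θ = 1/√30, θ ≈ 79.48°.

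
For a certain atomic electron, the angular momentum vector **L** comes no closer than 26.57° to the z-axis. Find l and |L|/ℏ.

l = 4, |L| = 2√5 ℏ ≈ 4.472ℏ

cos²θ_min = l/(l+1) = 0.7999.
Thus l = 0.7999/(1 − 0.7999) ≈ 4.
Then |L| = ℏ√(4·5) = 2√5 ℏ.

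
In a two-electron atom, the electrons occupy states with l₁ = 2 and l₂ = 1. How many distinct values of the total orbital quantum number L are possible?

3

L runs from |2 − 1| = 1 to 2 + 1 = 3.
L ∈ {1, 2, 3}.
That is 3 values.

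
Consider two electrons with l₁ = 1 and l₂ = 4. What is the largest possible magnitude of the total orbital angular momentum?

The total orbital quantum number L ranges from |l₁ − l₂| to l₁ + l₂ in integer steps.
So L can be 3, 4, 5.
The largest magnitude corresponds to L = 5: |L_tot| = ℏ√(5·6) = √30 ℏ.

|L_tot|_max = √30 ℏ ≈ 5.477ℏ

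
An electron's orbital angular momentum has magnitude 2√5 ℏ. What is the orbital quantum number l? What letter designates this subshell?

Since |L|² = l(l+1)ℏ², l(l+1) = 20.
Solving: l = 4.

l = 4 (g orbital)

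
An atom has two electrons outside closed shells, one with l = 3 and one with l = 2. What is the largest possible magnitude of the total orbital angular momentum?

By the triangle rule, |l₁ − l₂| ≤ L ≤ l₁ + l₂.
L ∈ {1, 2, 3, 4, 5}.
The largest magnitude corresponds to L = 5: |L_tot| = ℏ√(5·6) = √30 ℏ.

|L_tot|_max = √30 ℏ ≈ 5.477ℏ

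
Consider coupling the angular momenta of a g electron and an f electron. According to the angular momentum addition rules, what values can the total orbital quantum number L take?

L = 1, 2, 3, 4, 5, 6, 7

By the triangle rule, |l₁ − l₂| ≤ L ≤ l₁ + l₂.
L ∈ {1, 2, 3, 4, 5, 6, 7}.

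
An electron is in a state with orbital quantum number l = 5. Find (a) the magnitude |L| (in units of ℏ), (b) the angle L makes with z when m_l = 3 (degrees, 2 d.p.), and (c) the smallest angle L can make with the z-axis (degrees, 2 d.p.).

|L| = √30 ℏ ≈ 5.477ℏ; θ(m_l=3) ≈ 56.79°; θ_min ≈ 24.09°

|L| = ℏ√(5·6) = √30 ℏ ≈ 5.477ℏ.
For m_l = 3: cos θ = 3/√30, θ ≈ 56.79°.
cos θ_min = 5/√30, so θ_min ≈ 24.09°.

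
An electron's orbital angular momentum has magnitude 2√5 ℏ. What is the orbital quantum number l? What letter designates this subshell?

(|L|/ℏ)² = l(l+1) = 20.
Solving: l = 4.

l = 4 (g orbital)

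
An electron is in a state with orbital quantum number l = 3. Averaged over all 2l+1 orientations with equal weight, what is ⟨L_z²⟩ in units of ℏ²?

⟨L_z²⟩ = 4 ℏ²

m_l runs from −3 to 3, i.e. {-3, -2, -1, 0, 1, 2, 3}.
⟨L_z²⟩ = ℏ²·l(l+1)/3 = 4ℏ².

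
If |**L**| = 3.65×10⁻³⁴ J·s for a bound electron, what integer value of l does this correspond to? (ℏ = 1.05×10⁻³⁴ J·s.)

In units of ℏ, |L| ≈ 3.476.
Set l(l+1) = 12.08; the integer solution is l = 3.

l = 3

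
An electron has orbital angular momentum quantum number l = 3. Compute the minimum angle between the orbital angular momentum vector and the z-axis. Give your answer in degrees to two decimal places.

θ_min ≈ 30.00°

|L| = √(l(l+1)) ℏ = 2√3 ℏ.
The smallest angle corresponds to the largest L_z, i.e. m_l = l = 3, giving L_z = 3ℏ.
cos θ_min = 3/√12, so θ_min ≈ 30.00°.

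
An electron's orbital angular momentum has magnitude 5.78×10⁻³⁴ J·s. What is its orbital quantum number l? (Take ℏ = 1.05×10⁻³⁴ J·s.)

In units of ℏ, |L| ≈ 5.505.
l(l+1) ≈ 5.505² ≈ 30.30, so l = 5.

l = 5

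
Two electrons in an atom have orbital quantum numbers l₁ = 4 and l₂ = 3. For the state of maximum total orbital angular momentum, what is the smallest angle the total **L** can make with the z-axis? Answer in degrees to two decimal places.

θ_min ≈ 20.70°

The total orbital quantum number L ranges from |l₁ − l₂| to l₁ + l₂ in integer steps.
So L can be 1, 2, 3, 4, 5, 6, 7.
The maximum is L = 7, with |L_tot| = ℏ√(7·8) = 2√14 ℏ.
The minimum angle with z is arccos(7/√56) ≈ 20.70°.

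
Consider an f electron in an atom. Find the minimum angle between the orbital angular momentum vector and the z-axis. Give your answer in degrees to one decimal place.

θ_min ≈ 30.0°

An f state has l = 3.
|L| = ℏ√(l(l+1)) = 2√3 ℏ.
The smallest angle corresponds to the largest L_z, i.e. m_l = l = 3, giving L_z = 3ℏ.
cos θ_min = 3/√12, so θ_min ≈ 30.0°.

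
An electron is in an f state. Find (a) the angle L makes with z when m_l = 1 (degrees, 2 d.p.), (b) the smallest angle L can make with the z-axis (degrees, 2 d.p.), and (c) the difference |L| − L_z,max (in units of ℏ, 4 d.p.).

The letter f corresponds to l = 3.
For m_l = 1: cos θ = 1/√12, θ ≈ 73.22°.
cos θ_min = 3/√12, so θ_min ≈ 30.00°.
|L| − L_z,max = (2√3 − 3)ℏ ≈ 0.4641ℏ.

θ(m_l=1) ≈ 73.22°; θ_min ≈ 30.00°; |L|−L_z,max ≈ 0.4641ℏ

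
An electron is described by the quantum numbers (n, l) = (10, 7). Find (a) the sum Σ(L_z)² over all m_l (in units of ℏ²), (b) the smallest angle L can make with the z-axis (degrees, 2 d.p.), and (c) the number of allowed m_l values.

Σ(L_z)² = 280 ℏ²; θ_min ≈ 20.70°; 15 values

Σ m_l² = 280, so Σ(L_z)² = 280 ℏ².
cos θ_min = 7/√56, so θ_min ≈ 20.70°.
There are 2l+1 = 15 values of m_l.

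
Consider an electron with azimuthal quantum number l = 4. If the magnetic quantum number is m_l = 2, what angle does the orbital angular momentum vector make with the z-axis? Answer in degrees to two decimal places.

θ ≈ 63.43°

|L| = ℏ√(l(l+1)) = 2√5 ℏ.
L_z = m_l ℏ = 2ℏ.
cos θ = L_z/|L| = 2/√20, so θ ≈ 63.43°.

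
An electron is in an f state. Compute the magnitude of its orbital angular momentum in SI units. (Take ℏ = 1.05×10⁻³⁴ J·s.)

For an f orbital, l = 3.
|L| = ℏ√(l(l+1)) = ℏ√(3·4) = 2√3 ℏ
Numerically, |L| = 3.464 × (1.05×10⁻³⁴ J·s) = 3.64×10⁻³⁴ J·s.

|L| = 3.64×10⁻³⁴ J·s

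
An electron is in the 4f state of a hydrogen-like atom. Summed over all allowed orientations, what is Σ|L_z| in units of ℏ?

Σ|L_z| = 12 ℏ

For 4f, l = 3.
The allowed m_l values are -3, -2, -1, 0, 1, 2, 3.
Σ|m_l| = 2(1+2+…+3) = 12.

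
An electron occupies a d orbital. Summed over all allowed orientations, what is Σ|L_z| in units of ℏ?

For a d orbital, l = 2.
m_l runs from −2 to 2, i.e. {-2, -1, 0, 1, 2}.
Σ|m_l| = 2·2(2+1)/2 = 6.

Σ|L_z| = 6 ℏ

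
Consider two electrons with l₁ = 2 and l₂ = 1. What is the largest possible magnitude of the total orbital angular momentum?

|L_tot|_max = 2√3 ℏ ≈ 3.464ℏ

The total orbital quantum number L ranges from |l₁ − l₂| to l₁ + l₂ in integer steps.
Allowed values: L = 1, 2, 3.
The largest magnitude corresponds to L = 3: |L_tot| = ℏ√(3·4) = 2√3 ℏ.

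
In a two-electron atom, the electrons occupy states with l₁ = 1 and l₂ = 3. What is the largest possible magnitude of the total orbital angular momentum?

By the triangle rule, |l₁ − l₂| ≤ L ≤ l₁ + l₂.
Allowed values: L = 2, 3, 4.
The largest magnitude corresponds to L = 4: |L_tot| = ℏ√(4·5) = 2√5 ℏ.

|L_tot|_max = 2√5 ℏ ≈ 4.472ℏ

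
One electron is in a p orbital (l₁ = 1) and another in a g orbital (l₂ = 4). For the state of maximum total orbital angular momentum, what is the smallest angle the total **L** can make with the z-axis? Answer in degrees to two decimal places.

The total orbital quantum number L ranges from |l₁ − l₂| to l₁ + l₂ in integer steps.
Allowed values: L = 3, 4, 5.
The maximum is L = 5, with |L_tot| = ℏ√(5·6) = √30 ℏ.
The minimum angle with z is arccos(5/√30) ≈ 24.09°.

θ_min ≈ 24.09°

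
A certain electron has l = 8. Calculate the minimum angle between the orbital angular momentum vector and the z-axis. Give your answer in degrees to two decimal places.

|L| = ℏ√(l(l+1)) = 6√2 ℏ.
The smallest angle corresponds to the largest L_z, i.e. m_l = l = 8, giving L_z = 8ℏ.
cos θ_min = 8/√72, so θ_min ≈ 19.47°.

θ_min ≈ 19.47°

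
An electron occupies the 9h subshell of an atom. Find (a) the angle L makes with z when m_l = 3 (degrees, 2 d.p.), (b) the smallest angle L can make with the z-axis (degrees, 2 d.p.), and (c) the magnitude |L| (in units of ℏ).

θ(m_l=3) ≈ 56.79°; θ_min ≈ 24.09°; |L| = √30 ℏ ≈ 5.477ℏ

The 9h subshell has l = 5.
For m_l = 3: cos θ = 3/√30, θ ≈ 56.79°.
cos θ_min = 5/√30, so θ_min ≈ 24.09°.
|L| = ℏ√(5·6) = √30 ℏ ≈ 5.477ℏ.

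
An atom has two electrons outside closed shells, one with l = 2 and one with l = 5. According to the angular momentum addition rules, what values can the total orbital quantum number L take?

Angular momentum addition gives L = |l₁ − l₂|, …, l₁ + l₂.
So L can be 3, 4, 5, 6, 7.

L = 3, 4, 5, 6, 7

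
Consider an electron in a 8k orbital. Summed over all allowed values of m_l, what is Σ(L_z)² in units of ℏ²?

Σ(L_z)² = 280 ℏ²

For 8k, l = 7.
m_l ∈ {-7, -6, -5, -4, -3, -2, -1, 0, 1, 2, 3, 4, 5, 6, 7}.
Σ m_l² = l(l+1)(2l+1)/3 = 7·8·15/3 = 280.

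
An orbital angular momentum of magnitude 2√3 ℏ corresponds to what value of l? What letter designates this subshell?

l = 3 (f orbital)

(|L|/ℏ)² = l(l+1) = 12.
Solving: l = 3.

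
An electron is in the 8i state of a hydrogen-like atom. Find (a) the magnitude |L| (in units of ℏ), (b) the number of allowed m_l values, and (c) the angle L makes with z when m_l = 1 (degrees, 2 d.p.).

|L| = √42 ℏ ≈ 6.481ℏ; 13 values; θ(m_l=1) ≈ 81.12°

8i means n = 8, l = 6.
|L| = ℏ√(6·7) = √42 ℏ ≈ 6.481ℏ.
There are 2l+1 = 13 values of m_l.
For m_l = 1: cos θ = 1/√42, θ ≈ 81.12°.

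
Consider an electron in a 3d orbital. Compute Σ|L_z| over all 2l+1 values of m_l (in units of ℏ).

3d means n = 3, l = 2.
m_l ∈ {-2, -1, 0, 1, 2}.
Σ|m_l| = l(l+1) = 6.

Σ|L_z| = 6 ℏ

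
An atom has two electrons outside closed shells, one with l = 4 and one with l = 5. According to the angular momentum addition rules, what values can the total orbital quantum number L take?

L = 1, 2, 3, 4, 5, 6, 7, 8, 9

L runs from |4 − 5| = 1 to 4 + 5 = 9.
L ∈ {1, 2, 3, 4, 5, 6, 7, 8, 9}.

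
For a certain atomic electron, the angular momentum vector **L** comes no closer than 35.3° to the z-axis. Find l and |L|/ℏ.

cos θ_min = l/√(l(l+1)) = √(l/(l+1)), so l/(l+1) = cos²(35.3°) = 0.6661.
Thus l = 0.6661/(1 − 0.6661) ≈ 2.
Then |L| = ℏ√(2·3) = √6 ℏ.

l = 2, |L| = √6 ℏ ≈ 2.449ℏ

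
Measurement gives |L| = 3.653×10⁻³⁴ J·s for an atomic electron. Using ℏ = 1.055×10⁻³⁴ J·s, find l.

l = 3

Dividing by ℏ: |L|/ℏ ≈ 3.463.
(|L|/ℏ)² = l(l+1) ≈ 11.99 ⇒ l = 3.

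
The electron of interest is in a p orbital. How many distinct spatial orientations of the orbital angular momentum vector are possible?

3

P corresponds to l = 1.
The number of m_l values is 2l + 1 = 2·1 + 1 = 3.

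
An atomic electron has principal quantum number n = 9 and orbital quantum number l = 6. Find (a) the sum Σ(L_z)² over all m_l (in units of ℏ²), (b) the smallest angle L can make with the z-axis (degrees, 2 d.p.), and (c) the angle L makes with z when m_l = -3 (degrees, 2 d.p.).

Σ m_l² = 182, so Σ(L_z)² = 182 ℏ².
cos θ_min = 6/√42, so θ_min ≈ 22.21°.
For m_l = -3: cos θ = -3/√42, θ ≈ 117.58°.

Σ(L_z)² = 182 ℏ²; θ_min ≈ 22.21°; θ(m_l=-3) ≈ 117.58°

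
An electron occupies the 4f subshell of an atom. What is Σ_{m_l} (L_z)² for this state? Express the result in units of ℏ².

For 4f, l = 3.
The allowed m_l values are -3, -2, -1, 0, 1, 2, 3.
Summing m² from −3 to 3: Σ m_l² = 28.

Σ(L_z)² = 28 ℏ²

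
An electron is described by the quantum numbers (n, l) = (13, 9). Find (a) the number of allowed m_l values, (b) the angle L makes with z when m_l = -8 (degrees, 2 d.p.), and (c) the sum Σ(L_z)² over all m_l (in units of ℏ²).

19 values; θ(m_l=-8) ≈ 147.49°; Σ(L_z)² = 570 ℏ²

There are 2l+1 = 19 values of m_l.
For m_l = -8: cos θ = -8/√90, θ ≈ 147.49°.
Σ m_l² = 570, so Σ(L_z)² = 570 ℏ².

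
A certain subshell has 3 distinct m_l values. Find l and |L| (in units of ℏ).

2l + 1 = 3 ⇒ l = 1.
|L| = ℏ√(l(l+1)) = ℏ√(1·2) = √2 ℏ.

l = 1, |L| = √2 ℏ ≈ 1.414ℏ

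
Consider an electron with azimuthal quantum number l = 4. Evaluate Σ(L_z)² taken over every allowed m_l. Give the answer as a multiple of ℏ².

m_l runs from −4 to 4, i.e. {-4, -3, -2, -1, 0, 1, 2, 3, 4}.
Summing m² from −4 to 4: Σ m_l² = 60.

Σ(L_z)² = 60 ℏ²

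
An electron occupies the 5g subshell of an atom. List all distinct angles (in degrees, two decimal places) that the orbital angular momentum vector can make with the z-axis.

θ ∈ {26.57°, 47.87°, 63.43°, 77.08°, 90.00°, 102.92°, 116.57°, 132.13°, 153.43°}

For 5g, l = 4.
|L| = ℏ√(l(l+1)) = 2√5 ℏ.
cos θ = m_l/√20 for each m_l ∈ {-4, -3, -2, -1, 0, 1, 2, 3, 4}.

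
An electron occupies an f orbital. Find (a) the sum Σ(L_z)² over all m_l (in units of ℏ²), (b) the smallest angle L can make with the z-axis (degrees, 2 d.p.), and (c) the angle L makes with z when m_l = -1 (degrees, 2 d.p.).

For an f orbital, l = 3.
Σ m_l² = 28, so Σ(L_z)² = 28 ℏ².
cos θ_min = 3/√12, so θ_min ≈ 30.00°.
For m_l = -1: cos θ = -1/√12, θ ≈ 106.78°.

Σ(L_z)² = 28 ℏ²; θ_min ≈ 30.00°; θ(m_l=-1) ≈ 106.78°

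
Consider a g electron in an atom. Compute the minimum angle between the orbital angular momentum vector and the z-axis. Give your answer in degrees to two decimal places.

θ_min ≈ 26.57°

For a g orbital, l = 4.
|L| = ℏ√(l(l+1)) = 2√5 ℏ.
The smallest angle corresponds to the largest L_z, i.e. m_l = l = 4, giving L_z = 4ℏ.
cos θ_min = 4/√20, so θ_min ≈ 26.57°.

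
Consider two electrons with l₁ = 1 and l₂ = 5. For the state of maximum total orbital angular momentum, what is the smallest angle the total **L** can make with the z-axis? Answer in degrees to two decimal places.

By the triangle rule, |l₁ − l₂| ≤ L ≤ l₁ + l₂.
Allowed values: L = 4, 5, 6.
The maximum is L = 6, with |L_tot| = ℏ√(6·7) = √42 ℏ.
The minimum angle with z is arccos(6/√42) ≈ 22.21°.

θ_min ≈ 22.21°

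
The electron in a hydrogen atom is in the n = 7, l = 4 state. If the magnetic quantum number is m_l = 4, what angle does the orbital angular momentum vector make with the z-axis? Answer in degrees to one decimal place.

|L| = ℏ√(l(l+1)) = 2√5 ℏ.
L_z = m_l ℏ = 4ℏ.
cos θ = L_z/|L| = 4/√20, so θ ≈ 26.6°.

θ ≈ 26.6°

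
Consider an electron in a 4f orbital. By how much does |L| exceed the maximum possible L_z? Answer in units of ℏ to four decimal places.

|L| − L_z,max ≈ 0.4641ℏ

The 4f subshell has l = 3.
|L| = 2√3 ℏ ≈ 3.4641ℏ, while L_z,max = lℏ = 3ℏ.
The difference is (2√3 − 3)ℏ ≈ 0.4641ℏ.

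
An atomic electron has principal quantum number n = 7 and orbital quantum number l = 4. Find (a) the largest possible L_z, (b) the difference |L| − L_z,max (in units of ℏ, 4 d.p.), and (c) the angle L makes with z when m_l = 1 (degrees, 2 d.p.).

L_z,max = lℏ = 4ℏ.
|L| − L_z,max = (2√5 − 4)ℏ ≈ 0.4721ℏ.
For m_l = 1: cos θ = 1/√20, θ ≈ 77.08°.

L_z,max = 4ℏ; |L|−L_z,max ≈ 0.4721ℏ; θ(m_l=1) ≈ 77.08°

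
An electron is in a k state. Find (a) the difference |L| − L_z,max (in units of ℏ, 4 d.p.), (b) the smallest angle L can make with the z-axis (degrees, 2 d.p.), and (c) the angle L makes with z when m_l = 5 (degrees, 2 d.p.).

For a k orbital, l = 7.
|L| − L_z,max = (2√14 − 7)ℏ ≈ 0.4833ℏ.
cos θ_min = 7/√56, so θ_min ≈ 20.70°.
For m_l = 5: cos θ = 5/√56, θ ≈ 48.08°.

|L|−L_z,max ≈ 0.4833ℏ; θ_min ≈ 20.70°; θ(m_l=5) ≈ 48.08°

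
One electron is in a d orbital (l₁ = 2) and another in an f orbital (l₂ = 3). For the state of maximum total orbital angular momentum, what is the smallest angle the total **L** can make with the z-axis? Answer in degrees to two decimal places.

θ_min ≈ 24.09°

Angular momentum addition gives L = |l₁ − l₂|, …, l₁ + l₂.
L ∈ {1, 2, 3, 4, 5}.
The maximum is L = 5, with |L_tot| = ℏ√(5·6) = √30 ℏ.
The minimum angle with z is arccos(5/√30) ≈ 24.09°.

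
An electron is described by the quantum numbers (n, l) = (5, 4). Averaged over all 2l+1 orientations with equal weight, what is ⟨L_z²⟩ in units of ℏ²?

The allowed m_l values are -4, -3, -2, -1, 0, 1, 2, 3, 4.
Average of L_z² over 9 states: 60/9 ℏ² = 6.667 ℏ².

⟨L_z²⟩ = 6.667 ℏ²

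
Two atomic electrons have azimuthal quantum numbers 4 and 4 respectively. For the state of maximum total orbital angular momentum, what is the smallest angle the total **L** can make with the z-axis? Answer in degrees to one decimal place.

Angular momentum addition gives L = |l₁ − l₂|, …, l₁ + l₂.
So L can be 0, 1, 2, 3, 4, 5, 6, 7, 8.
The maximum is L = 8, with |L_tot| = ℏ√(8·9) = 6√2 ℏ.
The minimum angle with z is arccos(8/√72) ≈ 19.5°.

θ_min ≈ 19.5°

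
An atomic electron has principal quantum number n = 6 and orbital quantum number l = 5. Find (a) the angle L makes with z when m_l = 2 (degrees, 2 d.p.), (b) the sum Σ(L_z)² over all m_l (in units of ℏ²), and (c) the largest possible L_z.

For m_l = 2: cos θ = 2/√30, θ ≈ 68.58°.
Σ m_l² = 110, so Σ(L_z)² = 110 ℏ².
L_z,max = lℏ = 5ℏ.

θ(m_l=2) ≈ 68.58°; Σ(L_z)² = 110 ℏ²; L_z,max = 5ℏ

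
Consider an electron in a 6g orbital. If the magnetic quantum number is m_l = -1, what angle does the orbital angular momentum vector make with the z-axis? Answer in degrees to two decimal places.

6g means n = 6, l = 4.
|L|² = l(l+1)ℏ² = 20ℏ², so |L| = 2√5 ℏ.
L_z = m_l ℏ = −1ℏ.
cos θ = L_z/|L| = -1/√20, so θ ≈ 102.92°.

θ ≈ 102.92°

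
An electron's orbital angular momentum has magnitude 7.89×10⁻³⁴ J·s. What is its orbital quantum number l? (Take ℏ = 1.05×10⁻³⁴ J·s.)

l = 7

In units of ℏ, |L| ≈ 7.514.
l(l+1) ≈ 7.514² ≈ 56.46, so l = 7.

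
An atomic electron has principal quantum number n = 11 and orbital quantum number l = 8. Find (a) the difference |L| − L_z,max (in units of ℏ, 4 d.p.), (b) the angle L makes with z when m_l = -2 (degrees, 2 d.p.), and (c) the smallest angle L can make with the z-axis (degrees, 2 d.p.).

|L| − L_z,max = (6√2 − 8)ℏ ≈ 0.4853ℏ.
For m_l = -2: cos θ = -2/√72, θ ≈ 103.63°.
cos θ_min = 8/√72, so θ_min ≈ 19.47°.

|L|−L_z,max ≈ 0.4853ℏ; θ(m_l=-2) ≈ 103.63°; θ_min ≈ 19.47°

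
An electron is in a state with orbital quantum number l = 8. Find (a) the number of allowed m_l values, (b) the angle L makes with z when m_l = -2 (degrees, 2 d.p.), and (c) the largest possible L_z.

17 values; θ(m_l=-2) ≈ 103.63°; L_z,max = 8ℏ

There are 2l+1 = 17 values of m_l.
For m_l = -2: cos θ = -2/√72, θ ≈ 103.63°.
L_z,max = lℏ = 8ℏ.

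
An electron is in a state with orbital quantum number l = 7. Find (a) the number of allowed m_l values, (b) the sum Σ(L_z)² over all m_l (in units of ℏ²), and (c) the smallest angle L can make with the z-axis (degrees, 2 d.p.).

15 values; Σ(L_z)² = 280 ℏ²; θ_min ≈ 20.70°

There are 2l+1 = 15 values of m_l.
Σ m_l² = 280, so Σ(L_z)² = 280 ℏ².
cos θ_min = 7/√56, so θ_min ≈ 20.70°.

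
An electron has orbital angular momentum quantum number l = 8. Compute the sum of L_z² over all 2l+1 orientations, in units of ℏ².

Σ(L_z)² = 408 ℏ²

The allowed m_l values are -8, -7, -6, -5, -4, -3, -2, -1, 0, 1, 2, 3, 4, 5, 6, 7, 8.
Summing m² from −8 to 8: Σ m_l² = 408.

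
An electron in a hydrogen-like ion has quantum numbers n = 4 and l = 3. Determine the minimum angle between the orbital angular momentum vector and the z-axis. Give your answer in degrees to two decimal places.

θ_min ≈ 30.00°

|L| = ℏ√(l(l+1)) = 2√3 ℏ.
The smallest angle corresponds to the largest L_z, i.e. m_l = l = 3, giving L_z = 3ℏ.
cos θ_min = 3/√12, so θ_min ≈ 30.00°.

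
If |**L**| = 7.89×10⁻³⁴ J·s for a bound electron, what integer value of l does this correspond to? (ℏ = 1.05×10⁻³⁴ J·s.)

l = 7

In units of ℏ, |L| ≈ 7.514.
(|L|/ℏ)² = l(l+1) ≈ 56.46 ⇒ l = 7.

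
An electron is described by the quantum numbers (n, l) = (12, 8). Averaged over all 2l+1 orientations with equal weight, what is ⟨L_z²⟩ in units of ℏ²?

m_l runs from −8 to 8, i.e. {-8, -7, -6, -5, -4, -3, -2, -1, 0, 1, 2, 3, 4, 5, 6, 7, 8}.
⟨L_z²⟩ = ℏ²·(Σ m_l²)/(2l+1) = ℏ²·408/17 = 24ℏ².

⟨L_z²⟩ = 24 ℏ²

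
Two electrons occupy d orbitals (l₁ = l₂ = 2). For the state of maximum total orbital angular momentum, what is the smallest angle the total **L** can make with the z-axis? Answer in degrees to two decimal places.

θ_min ≈ 26.57°

By the triangle rule, |l₁ − l₂| ≤ L ≤ l₁ + l₂.
Allowed values: L = 0, 1, 2, 3, 4.
The maximum is L = 4, with |L_tot| = ℏ√(4·5) = 2√5 ℏ.
The minimum angle with z is arccos(4/√20) ≈ 26.57°.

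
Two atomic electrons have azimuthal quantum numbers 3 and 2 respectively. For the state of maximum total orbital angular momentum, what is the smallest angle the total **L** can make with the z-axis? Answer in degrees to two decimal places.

The total orbital quantum number L ranges from |l₁ − l₂| to l₁ + l₂ in integer steps.
L ∈ {1, 2, 3, 4, 5}.
The maximum is L = 5, with |L_tot| = ℏ√(5·6) = √30 ℏ.
The minimum angle with z is arccos(5/√30) ≈ 24.09°.

θ_min ≈ 24.09°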